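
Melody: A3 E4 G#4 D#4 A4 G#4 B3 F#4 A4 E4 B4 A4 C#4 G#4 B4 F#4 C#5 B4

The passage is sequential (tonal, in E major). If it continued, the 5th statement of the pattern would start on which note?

E4

Taking 6-note groups, the heads are A3, B3, C#4: the pattern moves up a 2nd.
Extending the heads up a 2nd: D#4 → E4.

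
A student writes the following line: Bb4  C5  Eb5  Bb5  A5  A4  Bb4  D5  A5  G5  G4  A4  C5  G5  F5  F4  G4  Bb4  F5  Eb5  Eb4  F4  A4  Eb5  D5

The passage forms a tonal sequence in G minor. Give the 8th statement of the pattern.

The 5-note cells begin on Bb4, A4, G4, F4, Eb4 — each down a 2nd from the last.
Continuing the starts: D4 → C4 → Bb3.
From Bb3 the diatonic shape gives Bb3 C4 Eb4 Bb4 A4.

Bb3 C4 Eb4 Bb4 A4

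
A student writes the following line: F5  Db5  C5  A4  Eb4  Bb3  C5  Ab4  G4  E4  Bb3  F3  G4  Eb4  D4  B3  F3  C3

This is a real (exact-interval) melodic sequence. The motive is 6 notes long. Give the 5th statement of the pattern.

A3 F3 E3 C#3 G2 D2

The 6-note cells begin on F5, C5, G4 — each down a 4th from the last.
Extending down a 4th: D4 → A3.
Statement 5 starts on A3 and keeps the same exact contour: A3 F3 E3 C#3 G2 D2.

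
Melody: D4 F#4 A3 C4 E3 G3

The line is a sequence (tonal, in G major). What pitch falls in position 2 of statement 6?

The unit is 2 notes. Position-2 pitches of the 3 shown cells: F#4, C4, G3.
Each moves down a 4th. Continuing: D3 → A2 → E2.

E2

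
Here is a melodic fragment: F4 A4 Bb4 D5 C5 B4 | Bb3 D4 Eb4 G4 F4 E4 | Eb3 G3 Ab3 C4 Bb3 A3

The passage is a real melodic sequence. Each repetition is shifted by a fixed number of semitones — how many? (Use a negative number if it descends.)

With a 6-note motive the entries are F4, Bb3, Eb3, each down a 5th from the previous.
Counting half-steps from F4 to Bb3: -7.

-7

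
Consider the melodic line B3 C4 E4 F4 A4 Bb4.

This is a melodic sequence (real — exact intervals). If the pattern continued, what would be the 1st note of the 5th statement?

G5

With 2-note cells, note 1 of each statement runs B3, E4, A4.
Extending up a 4th: D5 → G5.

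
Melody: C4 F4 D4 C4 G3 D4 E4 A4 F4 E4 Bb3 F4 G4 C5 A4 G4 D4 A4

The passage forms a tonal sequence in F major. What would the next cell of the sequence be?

Taking 6-note groups, the heads are C4, E4, G4: the pattern moves up a 3rd.
Statement 4 starts on Bb4 and keeps the same diatonic contour: Bb4 E5 C5 Bb4 F4 C5.

Bb4 E5 C5 Bb4 F4 C5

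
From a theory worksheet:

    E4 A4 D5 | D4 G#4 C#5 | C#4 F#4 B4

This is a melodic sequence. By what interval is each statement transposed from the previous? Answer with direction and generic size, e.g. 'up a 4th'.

down a 2nd

The 3-note cells begin on E4, D4, C#4 — each down a 2nd from the last.
From E4 to D4: down a 2nd.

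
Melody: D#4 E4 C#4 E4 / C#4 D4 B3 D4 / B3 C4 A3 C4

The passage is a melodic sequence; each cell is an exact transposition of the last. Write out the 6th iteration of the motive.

F3 Gb3 Eb3 Gb3

The 4-note cells begin on D#4, C#4, B3 — each down a 2nd from the last.
Carrying on: A3 → G3 → F3.
Statement 6 starts on F3 and keeps the same exact contour: F3 Gb3 Eb3 Gb3.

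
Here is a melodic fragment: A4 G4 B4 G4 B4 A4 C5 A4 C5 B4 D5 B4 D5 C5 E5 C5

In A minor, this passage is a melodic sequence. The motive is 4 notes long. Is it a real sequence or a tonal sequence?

Every note is diatonic to A minor.
Cell 1 has +4 semitones from note 2 to 3, but cell 2 has +3 — the interval quality changes while the contour stays the same, which is the hallmark of a tonal sequence.

tonal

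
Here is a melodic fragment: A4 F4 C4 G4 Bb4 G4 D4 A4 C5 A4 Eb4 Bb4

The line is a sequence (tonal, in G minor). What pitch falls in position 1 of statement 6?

Grouping in 4s, the 1st note of each cell is A4, Bb4, C5.
Each moves up a 2nd. Continuing: D5 → Eb5 → F5.

F5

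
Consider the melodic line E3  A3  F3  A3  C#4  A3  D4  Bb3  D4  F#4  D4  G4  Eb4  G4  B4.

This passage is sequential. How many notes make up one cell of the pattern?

15 notes total. Splitting into 3 groups of 5:
E3 A3 F3 A3 C#4 | A3 D4 Bb3 D4 F#4 | D4 G4 Eb4 G4 B4
That's a consistent up a 4th shift per cell, and no other grouping gives one.

5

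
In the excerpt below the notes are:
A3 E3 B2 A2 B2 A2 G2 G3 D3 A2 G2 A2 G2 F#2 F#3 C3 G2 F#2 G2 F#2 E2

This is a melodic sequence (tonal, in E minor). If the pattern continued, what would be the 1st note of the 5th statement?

D3

Grouping in 7s, the 1st note of each cell is A3, G3, F#3.
Carrying that down a 2nd forward: E3 → D3.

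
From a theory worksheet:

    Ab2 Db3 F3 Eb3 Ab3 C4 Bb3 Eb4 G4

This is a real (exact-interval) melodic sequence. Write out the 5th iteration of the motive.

C5 F5 A5

Taking 3-note groups, the heads are Ab2, Eb3, Bb3: the pattern moves up a 5th.
Carrying on: F4 → C5.
Statement 5 starts on C5 and keeps the same exact contour: C5 F5 A5.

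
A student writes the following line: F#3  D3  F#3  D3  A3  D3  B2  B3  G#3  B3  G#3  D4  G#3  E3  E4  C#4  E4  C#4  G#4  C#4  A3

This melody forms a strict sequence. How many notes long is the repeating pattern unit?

7

There are 21 notes; a 7-note unit gives 3 cells:
F#3 D3 F#3 D3 A3 D3 B2 | B3 G#3 B3 G#3 D4 G#3 E3 | E4 C#4 E4 C#4 G#4 C#4 A3
Each cell is the previous one up a 4th — so the unit is 7 notes.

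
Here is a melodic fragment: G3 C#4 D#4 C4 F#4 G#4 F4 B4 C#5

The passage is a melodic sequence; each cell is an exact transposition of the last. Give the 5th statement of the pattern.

Eb5 A5 B5

Taking 3-note groups, the heads are G3, C4, F4: the pattern moves up a 4th.
Continuing the starts: Bb4 → Eb5.
From Eb5 the exact shape gives Eb5 A5 B5.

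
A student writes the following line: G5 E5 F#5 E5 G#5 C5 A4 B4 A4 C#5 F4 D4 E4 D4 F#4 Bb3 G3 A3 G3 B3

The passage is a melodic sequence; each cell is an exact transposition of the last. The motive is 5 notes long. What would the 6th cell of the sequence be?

Ab2 F2 G2 F2 A2

With a 5-note motive the entries are G5, C5, F4, Bb3, each down a 5th from the previous.
Continuing the starts: Eb3 → Ab2.
Statement 6 starts on Ab2 and keeps the same exact contour: Ab2 F2 G2 F2 A2.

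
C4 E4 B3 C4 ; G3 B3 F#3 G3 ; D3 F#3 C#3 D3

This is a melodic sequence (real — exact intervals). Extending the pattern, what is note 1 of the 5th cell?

With 4-note cells, note 1 of each statement runs C4, G3, D3.
Carrying that down a 4th forward: A2 → E2.

E2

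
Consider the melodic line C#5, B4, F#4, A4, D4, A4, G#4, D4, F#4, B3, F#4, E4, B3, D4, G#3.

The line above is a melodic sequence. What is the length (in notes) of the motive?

Try groups of 5 (3 cells in 15 notes):
C#5 B4 F#4 A4 D4 | A4 G#4 D4 F#4 B3 | F#4 E4 B3 D4 G#3
That's a consistent down a 3rd shift per cell, and no other grouping gives one.

5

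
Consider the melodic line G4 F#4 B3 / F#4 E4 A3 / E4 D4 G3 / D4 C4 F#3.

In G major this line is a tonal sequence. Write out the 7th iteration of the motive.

Unit = 3 notes; the statements start on G4, F#4, E4, D4, moving down a 2nd each time.
Extending down a 2nd: C4 → B3 → A3.
From A3 the diatonic shape gives A3 G3 C3.

A3 G3 C3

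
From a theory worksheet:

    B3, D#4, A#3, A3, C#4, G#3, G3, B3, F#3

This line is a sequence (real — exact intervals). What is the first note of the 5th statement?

With a 3-note motive the entries are B3, A3, G3, each down a 2nd from the previous.
Extending the heads down a 2nd: F3 → Eb3.

Eb3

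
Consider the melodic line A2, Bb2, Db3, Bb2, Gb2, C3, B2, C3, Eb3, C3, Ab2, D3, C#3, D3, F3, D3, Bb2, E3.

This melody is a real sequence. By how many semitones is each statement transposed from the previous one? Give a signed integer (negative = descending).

The 6-note cells begin on A2, B2, C#3 — each up a 2nd from the last.
Counting half-steps from A2 to B2: 2.

2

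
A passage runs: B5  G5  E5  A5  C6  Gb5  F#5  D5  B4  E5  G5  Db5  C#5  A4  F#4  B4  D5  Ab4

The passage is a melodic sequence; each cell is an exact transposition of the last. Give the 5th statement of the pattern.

D#4 B3 G#3 C#4 E4 Bb3

Taking 6-note groups, the heads are B5, F#5, C#5: the pattern moves down a 4th.
Carrying on: G#4 → D#4.
So cell 5 is D#4 B3 G#3 C#4 E4 Bb3.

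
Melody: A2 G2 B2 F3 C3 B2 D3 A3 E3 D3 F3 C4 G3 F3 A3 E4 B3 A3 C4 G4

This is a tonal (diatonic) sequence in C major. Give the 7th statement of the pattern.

With a 4-note motive the entries are A2, C3, E3, G3, B3, each up a 3rd from the previous.
Continuing the starts: D4 → F4.
So cell 7 is F4 E4 G4 D5.

F4 E4 G4 D5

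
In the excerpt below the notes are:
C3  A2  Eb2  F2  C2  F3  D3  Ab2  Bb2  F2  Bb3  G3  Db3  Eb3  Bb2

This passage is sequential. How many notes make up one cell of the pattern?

There are 15 notes; a 5-note unit gives 3 cells:
C3 A2 Eb2 F2 C2 | F3 D3 Ab2 Bb2 F2 | Bb3 G3 Db3 Eb3 Bb2
That's a consistent up a 4th shift per cell, and no other grouping gives one.

5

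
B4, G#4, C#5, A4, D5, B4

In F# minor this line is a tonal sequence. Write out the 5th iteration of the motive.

Taking 2-note groups, the heads are B4, C#5, D5: the pattern moves up a 2nd.
Carrying on: E5 → F#5.
From F#5 the diatonic shape gives F#5 D5.

F#5 D5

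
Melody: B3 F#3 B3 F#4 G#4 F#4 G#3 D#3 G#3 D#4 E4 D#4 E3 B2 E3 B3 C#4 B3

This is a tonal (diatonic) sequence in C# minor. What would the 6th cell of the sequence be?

Unit = 6 notes; the statements start on B3, G#3, E3, moving down a 3rd each time.
Extending down a 3rd: C#3 → A2 → F#2.
Statement 6 starts on F#2 and keeps the same diatonic contour: F#2 C#2 F#2 C#3 D#3 C#3.

F#2 C#2 F#2 C#3 D#3 C#3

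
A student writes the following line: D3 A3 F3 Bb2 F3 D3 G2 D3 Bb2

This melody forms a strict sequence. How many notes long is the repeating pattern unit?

Try groups of 3 (3 cells in 9 notes):
D3 A3 F3 | Bb2 F3 D3 | G2 D3 Bb2
Each cell is the previous one down a 3rd — so the unit is 3 notes.

3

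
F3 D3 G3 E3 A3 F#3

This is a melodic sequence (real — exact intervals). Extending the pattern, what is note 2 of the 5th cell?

The unit is 2 notes. Position-2 pitches of the 3 shown cells: D3, E3, F#3.
Each moves up a 2nd. Continuing: G#3 → A#3.

A#3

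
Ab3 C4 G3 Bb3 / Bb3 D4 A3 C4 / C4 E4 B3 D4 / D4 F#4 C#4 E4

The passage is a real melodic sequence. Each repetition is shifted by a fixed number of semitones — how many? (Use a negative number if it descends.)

2

The 4-note cells begin on Ab3, Bb3, C4, D4 — each up a 2nd from the last.
Ab3→Bb3 is 58 − 56 = 2 semitones.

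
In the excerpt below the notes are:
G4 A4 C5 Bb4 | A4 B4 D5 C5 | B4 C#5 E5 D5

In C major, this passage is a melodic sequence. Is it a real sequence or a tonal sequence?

real

Each cell has the same semitone pattern (2, 3, -2) — intervals are preserved exactly.
And Bb4 lies outside C major, so the sequence is real rather than tonal.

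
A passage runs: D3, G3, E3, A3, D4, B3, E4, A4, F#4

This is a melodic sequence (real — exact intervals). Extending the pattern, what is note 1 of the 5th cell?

F#5

With 3-note cells, note 1 of each statement runs D3, A3, E4.
Extending up a 5th: B4 → F#5.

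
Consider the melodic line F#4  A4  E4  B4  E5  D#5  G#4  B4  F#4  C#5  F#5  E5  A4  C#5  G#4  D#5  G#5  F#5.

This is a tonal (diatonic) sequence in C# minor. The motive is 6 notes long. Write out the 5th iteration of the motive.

With a 6-note motive the entries are F#4, G#4, A4, each up a 2nd from the previous.
Continuing the starts: B4 → C#5.
Statement 5 starts on C#5 and keeps the same diatonic contour: C#5 E5 B4 F#5 B5 A5.

C#5 E5 B4 F#5 B5 A5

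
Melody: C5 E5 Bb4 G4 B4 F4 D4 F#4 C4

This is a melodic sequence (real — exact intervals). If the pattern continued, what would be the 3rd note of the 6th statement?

With 3-note cells, note 3 of each statement runs Bb4, F4, C4.
Extending down a 4th: G3 → D3 → A2.

A2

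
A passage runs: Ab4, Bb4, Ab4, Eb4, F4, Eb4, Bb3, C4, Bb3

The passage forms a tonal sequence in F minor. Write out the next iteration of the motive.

F3 G3 F3

With a 3-note motive the entries are Ab4, Eb4, Bb3, each down a 4th from the previous.
From F3 the diatonic shape gives F3 G3 F3.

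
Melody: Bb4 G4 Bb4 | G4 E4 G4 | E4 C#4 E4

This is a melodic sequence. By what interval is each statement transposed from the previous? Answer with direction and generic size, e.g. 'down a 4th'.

down a 3rd

The 3-note cells begin on Bb4, G4, E4 — each down a 3rd from the last.
From Bb4 to G4: down a 3rd.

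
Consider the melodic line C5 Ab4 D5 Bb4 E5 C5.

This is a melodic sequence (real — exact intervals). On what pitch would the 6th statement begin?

A#5

Unit = 2 notes; the statements start on C5, D5, E5, moving up a 2nd each time.
Continuing: F#5 → G#5 → A#5. Statement 6 starts on A#5.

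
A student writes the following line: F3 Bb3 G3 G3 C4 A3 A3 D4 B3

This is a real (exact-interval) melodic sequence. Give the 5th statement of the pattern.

C#4 F#4 D#4

The 3-note cells begin on F3, G3, A3 — each up a 2nd from the last.
Carrying on: B3 → C#4.
From C#4 the exact shape gives C#4 F#4 D#4.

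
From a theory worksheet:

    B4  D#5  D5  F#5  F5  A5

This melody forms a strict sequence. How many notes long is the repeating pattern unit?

There are 6 notes; a 2-note unit gives 3 cells:
B4 D#5 | D5 F#5 | F5 A5
Each cell is the previous one up a 3rd — so the unit is 2 notes.

2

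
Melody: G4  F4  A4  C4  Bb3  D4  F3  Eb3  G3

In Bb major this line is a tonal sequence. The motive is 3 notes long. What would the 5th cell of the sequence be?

With a 3-note motive the entries are G4, C4, F3, each down a 5th from the previous.
Carrying on: Bb2 → Eb2.
From Eb2 the diatonic shape gives Eb2 D2 F2.

Eb2 D2 F2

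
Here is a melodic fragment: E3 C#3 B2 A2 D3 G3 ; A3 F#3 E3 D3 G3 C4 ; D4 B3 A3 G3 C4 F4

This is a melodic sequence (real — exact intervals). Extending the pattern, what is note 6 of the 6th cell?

Grouping in 6s, the 6th note of each cell is G3, C4, F4.
Each moves up a 4th. Continuing: Bb4 → Eb5 → Ab5.

Ab5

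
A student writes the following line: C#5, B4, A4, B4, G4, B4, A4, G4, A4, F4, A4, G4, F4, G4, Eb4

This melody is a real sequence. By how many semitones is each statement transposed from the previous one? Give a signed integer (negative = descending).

-2

Unit = 5 notes; the statements start on C#5, B4, A4, moving down a 2nd each time.
Counting half-steps from C#5 to B4: -2.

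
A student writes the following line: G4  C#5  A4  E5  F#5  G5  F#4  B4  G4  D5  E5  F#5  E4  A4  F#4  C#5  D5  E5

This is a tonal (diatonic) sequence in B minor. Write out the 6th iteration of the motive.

B3 E4 C#4 G4 A4 B4

Taking 6-note groups, the heads are G4, F#4, E4: the pattern moves down a 2nd.
Continuing the starts: D4 → C#4 → B3.
So cell 6 is B3 E4 C#4 G4 A4 B4.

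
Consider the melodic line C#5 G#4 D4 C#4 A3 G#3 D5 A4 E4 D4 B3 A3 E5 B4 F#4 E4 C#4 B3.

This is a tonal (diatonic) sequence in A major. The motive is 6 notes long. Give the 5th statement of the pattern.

G#5 D5 A4 G#4 E4 D4

Unit = 6 notes; the statements start on C#5, D5, E5, moving up a 2nd each time.
Carrying on: F#5 → G#5.
From G#5 the diatonic shape gives G#5 D5 A4 G#4 E4 D4.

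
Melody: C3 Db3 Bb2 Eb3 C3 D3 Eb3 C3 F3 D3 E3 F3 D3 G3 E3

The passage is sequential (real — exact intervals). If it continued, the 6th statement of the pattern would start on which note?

A#3

With a 5-note motive the entries are C3, D3, E3, each up a 2nd from the previous.
Extending the heads up a 2nd: F#3 → G#3 → A#3.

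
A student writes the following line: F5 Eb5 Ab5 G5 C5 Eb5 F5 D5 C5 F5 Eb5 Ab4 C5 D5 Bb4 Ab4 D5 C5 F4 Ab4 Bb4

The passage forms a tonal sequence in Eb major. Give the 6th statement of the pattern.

With a 7-note motive the entries are F5, D5, Bb4, each down a 3rd from the previous.
Carrying on: G4 → Eb4 → C4.
From C4 the diatonic shape gives C4 Bb3 Eb4 D4 G3 Bb3 C4.

C4 Bb3 Eb4 D4 G3 Bb3 C4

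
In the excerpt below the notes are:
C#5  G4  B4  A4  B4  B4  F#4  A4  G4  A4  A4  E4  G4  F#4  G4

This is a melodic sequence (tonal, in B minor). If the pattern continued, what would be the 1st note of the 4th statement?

G4

Grouping in 5s, the 1st note of each cell is C#5, B4, A4.
Each moves down a 2nd; the next is G4.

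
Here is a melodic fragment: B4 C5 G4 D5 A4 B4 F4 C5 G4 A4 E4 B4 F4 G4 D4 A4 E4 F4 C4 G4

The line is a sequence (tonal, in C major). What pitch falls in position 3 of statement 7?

A3

With 4-note cells, note 3 of each statement runs G4, F4, E4, D4, C4.
Each moves down a 2nd. Continuing: B3 → A3.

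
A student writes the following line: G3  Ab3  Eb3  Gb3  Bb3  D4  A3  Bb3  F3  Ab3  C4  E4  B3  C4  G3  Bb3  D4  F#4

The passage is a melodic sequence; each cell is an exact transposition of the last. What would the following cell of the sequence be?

Taking 6-note groups, the heads are G3, A3, B3: the pattern moves up a 2nd.
So cell 4 is C#4 D4 A3 C4 E4 G#4.

C#4 D4 A3 C4 E4 G#4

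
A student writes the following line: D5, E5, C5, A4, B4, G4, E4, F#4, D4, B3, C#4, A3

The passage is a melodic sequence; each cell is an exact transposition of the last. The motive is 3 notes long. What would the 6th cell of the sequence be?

C#3 D#3 B2

Taking 3-note groups, the heads are D5, A4, E4, B3: the pattern moves down a 4th.
Continuing the starts: F#3 → C#3.
Statement 6 starts on C#3 and keeps the same exact contour: C#3 D#3 B2.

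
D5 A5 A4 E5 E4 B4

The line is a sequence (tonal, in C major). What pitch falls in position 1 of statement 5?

The unit is 2 notes. Position-1 pitches of the 3 shown cells: D5, A4, E4.
Extending down a 4th: B3 → F3.

F3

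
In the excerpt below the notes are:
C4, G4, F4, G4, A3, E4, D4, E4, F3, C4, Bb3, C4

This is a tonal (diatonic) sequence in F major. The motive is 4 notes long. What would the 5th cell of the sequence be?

With a 4-note motive the entries are C4, A3, F3, each down a 3rd from the previous.
Carrying on: D3 → Bb2.
So cell 5 is Bb2 F3 E3 F3.

Bb2 F3 E3 F3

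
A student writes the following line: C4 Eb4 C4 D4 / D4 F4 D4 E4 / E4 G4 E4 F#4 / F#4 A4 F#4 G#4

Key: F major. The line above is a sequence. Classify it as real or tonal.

Each cell has the same semitone pattern (3, -3, 2) — intervals are preserved exactly.
And Eb4 lies outside F major, so the sequence is real rather than tonal.

real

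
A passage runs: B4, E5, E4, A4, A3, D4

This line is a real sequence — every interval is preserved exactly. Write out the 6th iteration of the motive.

Unit = 2 notes; the statements start on B4, E4, A3, moving down a 5th each time.
Extending down a 5th: D3 → G2 → C2.
From C2 the exact shape gives C2 F2.

C2 F2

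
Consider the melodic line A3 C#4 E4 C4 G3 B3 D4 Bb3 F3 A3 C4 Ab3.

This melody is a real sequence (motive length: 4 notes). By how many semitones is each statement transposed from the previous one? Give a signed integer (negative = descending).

The 4-note cells begin on A3, G3, F3 — each down a 2nd from the last.
Counting half-steps from A3 to G3: -2.

-2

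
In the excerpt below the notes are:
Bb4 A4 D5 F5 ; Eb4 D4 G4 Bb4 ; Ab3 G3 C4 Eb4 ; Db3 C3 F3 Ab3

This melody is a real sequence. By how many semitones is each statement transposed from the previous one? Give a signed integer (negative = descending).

Taking 4-note groups, the heads are Bb4, Eb4, Ab3, Db3: the pattern moves down a 5th.
Counting half-steps from Bb4 to Eb4: -7.

-7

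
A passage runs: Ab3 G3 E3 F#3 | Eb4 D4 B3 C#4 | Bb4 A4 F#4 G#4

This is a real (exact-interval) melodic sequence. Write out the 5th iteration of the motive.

C6 B5 G#5 A#5

Unit = 4 notes; the statements start on Ab3, Eb4, Bb4, moving up a 5th each time.
Continuing the starts: F5 → C6.
So cell 5 is C6 B5 G#5 A#5.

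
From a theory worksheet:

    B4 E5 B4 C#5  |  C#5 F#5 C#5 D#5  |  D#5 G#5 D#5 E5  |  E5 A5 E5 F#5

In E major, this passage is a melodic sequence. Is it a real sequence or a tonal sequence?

tonal

Every note is diatonic to E major.
Cell 1 has +2 semitones from note 3 to 4, but cell 3 has +1 — the interval quality changes while the contour stays the same, which is the hallmark of a tonal sequence.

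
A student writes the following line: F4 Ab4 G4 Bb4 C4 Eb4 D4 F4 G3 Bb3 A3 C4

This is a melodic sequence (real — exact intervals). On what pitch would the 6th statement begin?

E2

Unit = 4 notes; the statements start on F4, C4, G3, moving down a 4th each time.
Continuing: D3 → A2 → E2. Statement 6 starts on E2.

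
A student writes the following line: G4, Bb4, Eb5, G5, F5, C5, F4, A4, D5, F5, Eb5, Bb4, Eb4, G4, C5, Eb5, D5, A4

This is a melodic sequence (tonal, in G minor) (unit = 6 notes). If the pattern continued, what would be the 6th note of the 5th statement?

F4

With 6-note cells, note 6 of each statement runs C5, Bb4, A4.
Extending down a 2nd: G4 → F4.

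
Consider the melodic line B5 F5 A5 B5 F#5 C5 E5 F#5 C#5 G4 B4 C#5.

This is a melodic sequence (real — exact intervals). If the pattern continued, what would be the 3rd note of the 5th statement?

With 4-note cells, note 3 of each statement runs A5, E5, B4.
Carrying that down a 4th forward: F#4 → C#4.

C#4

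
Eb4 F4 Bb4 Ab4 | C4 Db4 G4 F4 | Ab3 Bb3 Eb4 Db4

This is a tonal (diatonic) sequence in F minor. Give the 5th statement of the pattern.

Db3 Eb3 Ab3 G3

With a 4-note motive the entries are Eb4, C4, Ab3, each down a 3rd from the previous.
Extending down a 3rd: F3 → Db3.
From Db3 the diatonic shape gives Db3 Eb3 Ab3 G3.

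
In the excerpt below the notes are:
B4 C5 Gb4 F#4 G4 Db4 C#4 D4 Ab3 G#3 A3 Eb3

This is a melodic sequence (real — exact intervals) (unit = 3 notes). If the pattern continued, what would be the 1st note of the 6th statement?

The unit is 3 notes. Position-1 pitches of the 4 shown cells: B4, F#4, C#4, G#3.
Each moves down a 4th. Continuing: D#3 → A#2.

A#2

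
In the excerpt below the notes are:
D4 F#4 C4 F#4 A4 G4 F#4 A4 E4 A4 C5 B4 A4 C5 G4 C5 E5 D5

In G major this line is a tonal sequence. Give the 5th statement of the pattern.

With a 6-note motive the entries are D4, F#4, A4, each up a 3rd from the previous.
Continuing the starts: C5 → E5.
So cell 5 is E5 G5 D5 G5 B5 A5.

E5 G5 D5 G5 B5 A5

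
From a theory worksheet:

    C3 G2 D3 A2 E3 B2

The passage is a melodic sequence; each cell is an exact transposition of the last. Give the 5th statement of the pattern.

Unit = 2 notes; the statements start on C3, D3, E3, moving up a 2nd each time.
Carrying on: F#3 → G#3.
So cell 5 is G#3 D#3.

G#3 D#3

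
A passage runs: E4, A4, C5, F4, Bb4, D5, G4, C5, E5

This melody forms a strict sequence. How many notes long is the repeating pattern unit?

Try groups of 3 (3 cells in 9 notes):
E4 A4 C5 | F4 Bb4 D5 | G4 C5 E5
Each cell is the previous one up a 2nd — so the unit is 3 notes.

3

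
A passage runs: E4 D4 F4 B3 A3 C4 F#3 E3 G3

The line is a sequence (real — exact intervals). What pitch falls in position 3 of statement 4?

Grouping in 3s, the 3rd note of each cell is F4, C4, G3.
One more down a 4th gives D3.

D3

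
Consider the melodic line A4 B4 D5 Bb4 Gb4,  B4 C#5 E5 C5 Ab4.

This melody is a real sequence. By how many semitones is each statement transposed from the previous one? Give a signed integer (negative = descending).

The 5-note cells begin on A4, B4 — each up a 2nd from the last.
Counting half-steps from A4 to B4: 2.

2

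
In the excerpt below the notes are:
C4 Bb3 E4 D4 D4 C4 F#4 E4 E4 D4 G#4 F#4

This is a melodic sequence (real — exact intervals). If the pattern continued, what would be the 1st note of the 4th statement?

F#4

The unit is 4 notes. Position-1 pitches of the 3 shown cells: C4, D4, E4.
One more up a 2nd gives F#4.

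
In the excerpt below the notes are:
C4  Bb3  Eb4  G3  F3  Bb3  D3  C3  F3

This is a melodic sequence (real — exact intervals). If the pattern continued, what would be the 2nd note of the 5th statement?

Grouping in 3s, the 2nd note of each cell is Bb3, F3, C3.
Carrying that down a 4th forward: G2 → D2.

D2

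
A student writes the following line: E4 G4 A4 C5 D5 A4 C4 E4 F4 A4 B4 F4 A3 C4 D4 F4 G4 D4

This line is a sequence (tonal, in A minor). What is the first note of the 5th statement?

Unit = 6 notes; the statements start on E4, C4, A3, moving down a 3rd each time.
Extending the heads down a 3rd: F3 → D3.

D3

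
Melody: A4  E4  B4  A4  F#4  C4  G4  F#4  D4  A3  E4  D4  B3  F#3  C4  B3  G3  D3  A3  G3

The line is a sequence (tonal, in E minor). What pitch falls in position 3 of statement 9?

G2

With 4-note cells, note 3 of each statement runs B4, G4, E4, C4, A3.
Extending down a 3rd: F#3 → D3 → B2 → G2.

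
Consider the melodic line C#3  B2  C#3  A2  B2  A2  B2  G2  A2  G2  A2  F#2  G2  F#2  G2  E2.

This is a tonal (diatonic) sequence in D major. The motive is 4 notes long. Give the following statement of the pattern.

F#2 E2 F#2 D2

The 4-note cells begin on C#3, B2, A2, G2 — each down a 2nd from the last.
From F#2 the diatonic shape gives F#2 E2 F#2 D2.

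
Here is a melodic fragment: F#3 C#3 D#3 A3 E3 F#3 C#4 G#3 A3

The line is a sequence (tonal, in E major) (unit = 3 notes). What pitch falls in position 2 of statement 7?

A4

Grouping in 3s, the 2nd note of each cell is C#3, E3, G#3.
Each moves up a 3rd. Continuing: B3 → D#4 → F#4 → A4.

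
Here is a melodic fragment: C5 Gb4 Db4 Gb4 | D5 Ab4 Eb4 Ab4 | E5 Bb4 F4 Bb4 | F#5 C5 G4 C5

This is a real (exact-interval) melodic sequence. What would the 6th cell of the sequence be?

A#5 E5 B4 E5

The 4-note cells begin on C5, D5, E5, F#5 — each up a 2nd from the last.
Carrying on: G#5 → A#5.
Statement 6 starts on A#5 and keeps the same exact contour: A#5 E5 B4 E5.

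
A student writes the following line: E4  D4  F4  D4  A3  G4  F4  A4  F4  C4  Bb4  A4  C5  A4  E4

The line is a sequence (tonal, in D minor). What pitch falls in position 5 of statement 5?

Bb4

The unit is 5 notes. Position-5 pitches of the 3 shown cells: A3, C4, E4.
Each moves up a 3rd. Continuing: G4 → Bb4.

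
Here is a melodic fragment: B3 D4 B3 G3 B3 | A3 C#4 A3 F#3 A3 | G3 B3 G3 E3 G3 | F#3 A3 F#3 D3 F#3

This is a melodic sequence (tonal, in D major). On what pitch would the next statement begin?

Unit = 5 notes; the statements start on B3, A3, G3, F#3, moving down a 2nd each time.
One more step down a 2nd gives E3.

E3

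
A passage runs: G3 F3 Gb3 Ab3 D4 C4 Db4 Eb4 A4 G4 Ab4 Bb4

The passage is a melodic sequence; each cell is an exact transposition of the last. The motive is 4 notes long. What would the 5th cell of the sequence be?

The 4-note cells begin on G3, D4, A4 — each up a 5th from the last.
Carrying on: E5 → B5.
From B5 the exact shape gives B5 A5 Bb5 C6.

B5 A5 Bb5 C6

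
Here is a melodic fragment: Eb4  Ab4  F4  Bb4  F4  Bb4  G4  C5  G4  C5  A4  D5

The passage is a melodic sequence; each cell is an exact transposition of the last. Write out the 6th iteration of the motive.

Taking 4-note groups, the heads are Eb4, F4, G4: the pattern moves up a 2nd.
Carrying on: A4 → B4 → C#5.
Statement 6 starts on C#5 and keeps the same exact contour: C#5 F#5 D#5 G#5.

C#5 F#5 D#5 G#5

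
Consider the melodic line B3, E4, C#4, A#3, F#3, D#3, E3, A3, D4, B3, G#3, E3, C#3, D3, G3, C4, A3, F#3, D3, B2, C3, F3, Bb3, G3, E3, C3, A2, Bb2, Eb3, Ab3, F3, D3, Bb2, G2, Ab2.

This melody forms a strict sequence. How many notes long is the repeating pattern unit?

7

There are 35 notes; a 7-note unit gives 5 cells:
B3 E4 C#4 A#3 F#3 D#3 E3 | A3 D4 B3 G#3 E3 C#3 D3 | G3 C4 A3 F#3 D3 B2 C3 | F3 Bb3 G3 E3 C3 A2 Bb2 | Eb3 Ab3 F3 D3 Bb2 G2 Ab2
Each cell is the previous one down a 2nd — so the unit is 7 notes.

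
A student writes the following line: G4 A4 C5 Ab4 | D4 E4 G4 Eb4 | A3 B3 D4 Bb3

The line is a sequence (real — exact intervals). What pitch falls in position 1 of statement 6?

The unit is 4 notes. Position-1 pitches of the 3 shown cells: G4, D4, A3.
Carrying that down a 4th forward: E3 → B2 → F#2.

F#2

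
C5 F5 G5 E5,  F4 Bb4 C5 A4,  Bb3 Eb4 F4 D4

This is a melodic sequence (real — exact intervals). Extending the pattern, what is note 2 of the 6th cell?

Grouping in 4s, the 2nd note of each cell is F5, Bb4, Eb4.
Extending down a 5th: Ab3 → Db3 → Gb2.

Gb2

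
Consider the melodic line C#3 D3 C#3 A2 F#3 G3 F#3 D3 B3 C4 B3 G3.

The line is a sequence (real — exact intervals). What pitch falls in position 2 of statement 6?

The unit is 4 notes. Position-2 pitches of the 3 shown cells: D3, G3, C4.
Each moves up a 4th. Continuing: F4 → Bb4 → Eb5.

Eb5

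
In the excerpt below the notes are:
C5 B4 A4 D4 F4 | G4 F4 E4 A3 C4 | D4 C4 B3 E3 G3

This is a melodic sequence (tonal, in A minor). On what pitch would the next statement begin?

With a 5-note motive the entries are C5, G4, D4, each down a 4th from the previous.
The next head, down a 4th from D4, is A3.

A3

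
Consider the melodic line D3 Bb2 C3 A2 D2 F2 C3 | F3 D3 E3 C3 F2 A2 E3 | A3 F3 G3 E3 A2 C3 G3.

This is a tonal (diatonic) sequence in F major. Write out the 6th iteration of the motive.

G4 E4 F4 D4 G3 Bb3 F4

Unit = 7 notes; the statements start on D3, F3, A3, moving up a 3rd each time.
Carrying on: C4 → E4 → G4.
So cell 6 is G4 E4 F4 D4 G3 Bb3 F4.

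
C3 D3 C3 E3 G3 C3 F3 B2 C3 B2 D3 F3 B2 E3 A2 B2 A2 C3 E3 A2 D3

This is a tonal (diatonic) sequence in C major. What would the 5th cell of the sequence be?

F2 G2 F2 A2 C3 F2 B2

With a 7-note motive the entries are C3, B2, A2, each down a 2nd from the previous.
Carrying on: G2 → F2.
Statement 5 starts on F2 and keeps the same diatonic contour: F2 G2 F2 A2 C3 F2 B2.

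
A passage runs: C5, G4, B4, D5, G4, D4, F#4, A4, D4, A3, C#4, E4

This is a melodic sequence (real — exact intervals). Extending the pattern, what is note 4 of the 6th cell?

C#3

Grouping in 4s, the 4th note of each cell is D5, A4, E4.
Extending down a 4th: B3 → F#3 → C#3.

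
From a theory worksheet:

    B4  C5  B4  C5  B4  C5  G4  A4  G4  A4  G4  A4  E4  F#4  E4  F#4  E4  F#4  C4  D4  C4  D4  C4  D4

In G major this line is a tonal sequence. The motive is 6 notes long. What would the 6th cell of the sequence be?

F#3 G3 F#3 G3 F#3 G3

Taking 6-note groups, the heads are B4, G4, E4, C4: the pattern moves down a 3rd.
Carrying on: A3 → F#3.
Statement 6 starts on F#3 and keeps the same diatonic contour: F#3 G3 F#3 G3 F#3 G3.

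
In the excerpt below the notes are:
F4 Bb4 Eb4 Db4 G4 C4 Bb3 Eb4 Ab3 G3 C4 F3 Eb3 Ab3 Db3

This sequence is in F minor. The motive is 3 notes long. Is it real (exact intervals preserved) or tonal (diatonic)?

tonal

Every note is diatonic to F minor.
Cell 1 has +5 semitones from note 1 to 2, but cell 2 has +6 — the interval quality changes while the contour stays the same, which is the hallmark of a tonal sequence.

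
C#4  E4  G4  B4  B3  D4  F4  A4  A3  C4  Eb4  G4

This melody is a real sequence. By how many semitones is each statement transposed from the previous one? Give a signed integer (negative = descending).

-2

Taking 4-note groups, the heads are C#4, B3, A3: the pattern moves down a 2nd.
C#4→B3 is 59 − 61 = -2 semitones.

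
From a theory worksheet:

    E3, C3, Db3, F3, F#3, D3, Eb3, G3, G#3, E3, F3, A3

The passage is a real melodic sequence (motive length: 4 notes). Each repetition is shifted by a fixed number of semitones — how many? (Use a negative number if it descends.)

2

With a 4-note motive the entries are E3, F#3, G#3, each up a 2nd from the previous.
E3 to F#3 spans +2 semitones.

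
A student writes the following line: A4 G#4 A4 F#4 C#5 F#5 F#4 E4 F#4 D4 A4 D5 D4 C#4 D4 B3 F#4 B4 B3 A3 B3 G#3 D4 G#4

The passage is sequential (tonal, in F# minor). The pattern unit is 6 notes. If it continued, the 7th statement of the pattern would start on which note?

C#3

Unit = 6 notes; the statements start on A4, F#4, D4, B3, moving down a 3rd each time.
Continuing: G#3 → E3 → C#3. Statement 7 starts on C#3.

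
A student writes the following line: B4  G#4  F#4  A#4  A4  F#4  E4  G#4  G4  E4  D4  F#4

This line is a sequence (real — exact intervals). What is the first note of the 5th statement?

The 4-note cells begin on B4, A4, G4 — each down a 2nd from the last.
Extending the heads down a 2nd: F4 → Eb4.

Eb4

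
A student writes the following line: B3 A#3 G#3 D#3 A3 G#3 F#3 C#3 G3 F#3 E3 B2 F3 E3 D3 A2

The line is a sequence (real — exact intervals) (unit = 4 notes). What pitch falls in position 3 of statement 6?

Bb2

The unit is 4 notes. Position-3 pitches of the 4 shown cells: G#3, F#3, E3, D3.
Carrying that down a 2nd forward: C3 → Bb2.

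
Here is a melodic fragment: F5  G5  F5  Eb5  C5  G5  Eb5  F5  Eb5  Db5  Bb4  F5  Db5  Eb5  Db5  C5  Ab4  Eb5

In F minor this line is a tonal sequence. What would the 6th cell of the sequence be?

Unit = 6 notes; the statements start on F5, Eb5, Db5, moving down a 2nd each time.
Extending down a 2nd: C5 → Bb4 → Ab4.
From Ab4 the diatonic shape gives Ab4 Bb4 Ab4 G4 Eb4 Bb4.

Ab4 Bb4 Ab4 G4 Eb4 Bb4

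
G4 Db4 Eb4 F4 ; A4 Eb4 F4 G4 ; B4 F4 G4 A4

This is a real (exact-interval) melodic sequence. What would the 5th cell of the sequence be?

D#5 A4 B4 C#5

The 4-note cells begin on G4, A4, B4 — each up a 2nd from the last.
Extending up a 2nd: C#5 → D#5.
From D#5 the exact shape gives D#5 A4 B4 C#5.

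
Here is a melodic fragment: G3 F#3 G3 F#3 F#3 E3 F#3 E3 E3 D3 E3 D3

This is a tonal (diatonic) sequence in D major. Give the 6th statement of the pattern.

B2 A2 B2 A2

With a 4-note motive the entries are G3, F#3, E3, each down a 2nd from the previous.
Continuing the starts: D3 → C#3 → B2.
So cell 6 is B2 A2 B2 A2.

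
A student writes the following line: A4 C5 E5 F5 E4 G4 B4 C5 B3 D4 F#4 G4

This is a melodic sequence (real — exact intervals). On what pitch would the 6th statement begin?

G#2

With a 4-note motive the entries are A4, E4, B3, each down a 4th from the previous.
Extending the heads down a 4th: F#3 → C#3 → G#2.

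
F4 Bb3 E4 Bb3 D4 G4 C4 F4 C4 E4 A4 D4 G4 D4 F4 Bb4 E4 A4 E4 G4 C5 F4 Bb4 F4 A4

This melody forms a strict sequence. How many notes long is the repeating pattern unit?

25 notes total. Splitting into 5 groups of 5:
F4 Bb3 E4 Bb3 D4 | G4 C4 F4 C4 E4 | A4 D4 G4 D4 F4 | Bb4 E4 A4 E4 G4 | C5 F4 Bb4 F4 A4
That's a consistent up a 2nd shift per cell, and no other grouping gives one.

5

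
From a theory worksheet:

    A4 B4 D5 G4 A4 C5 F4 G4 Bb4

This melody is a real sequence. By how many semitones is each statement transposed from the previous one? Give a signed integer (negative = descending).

-2

Unit = 3 notes; the statements start on A4, G4, F4, moving down a 2nd each time.
A4→G4 is 67 − 69 = -2 semitones.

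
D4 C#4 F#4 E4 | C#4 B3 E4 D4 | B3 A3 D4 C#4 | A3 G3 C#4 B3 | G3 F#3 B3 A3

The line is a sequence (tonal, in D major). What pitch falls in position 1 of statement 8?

Grouping in 4s, the 1st note of each cell is D4, C#4, B3, A3, G3.
Each moves down a 2nd. Continuing: F#3 → E3 → D3.

D3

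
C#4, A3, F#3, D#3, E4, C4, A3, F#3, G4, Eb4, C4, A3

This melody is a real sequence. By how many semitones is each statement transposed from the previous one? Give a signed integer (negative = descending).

With a 4-note motive the entries are C#4, E4, G4, each up a 3rd from the previous.
Counting half-steps from C#4 to E4: 3.

3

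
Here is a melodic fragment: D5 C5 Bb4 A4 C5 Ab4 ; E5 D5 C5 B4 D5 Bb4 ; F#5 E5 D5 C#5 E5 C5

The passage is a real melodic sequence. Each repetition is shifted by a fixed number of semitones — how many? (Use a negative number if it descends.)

2

Unit = 6 notes; the statements start on D5, E5, F#5, moving up a 2nd each time.
D5→E5 is 76 − 74 = 2 semitones.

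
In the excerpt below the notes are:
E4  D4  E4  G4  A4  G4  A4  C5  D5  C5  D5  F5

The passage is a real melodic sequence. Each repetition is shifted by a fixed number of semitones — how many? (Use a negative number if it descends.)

5

Taking 4-note groups, the heads are E4, A4, D5: the pattern moves up a 4th.
Counting half-steps from E4 to A4: 5.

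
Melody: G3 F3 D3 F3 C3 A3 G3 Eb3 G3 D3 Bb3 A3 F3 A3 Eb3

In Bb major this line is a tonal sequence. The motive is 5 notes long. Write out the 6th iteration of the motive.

Eb4 D4 Bb3 D4 A3

The 5-note cells begin on G3, A3, Bb3 — each up a 2nd from the last.
Continuing the starts: C4 → D4 → Eb4.
Statement 6 starts on Eb4 and keeps the same diatonic contour: Eb4 D4 Bb3 D4 A3.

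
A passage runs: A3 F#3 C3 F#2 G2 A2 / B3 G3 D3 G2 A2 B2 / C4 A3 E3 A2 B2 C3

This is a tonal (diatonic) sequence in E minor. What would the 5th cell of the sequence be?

E4 C4 G3 C3 D3 E3

Taking 6-note groups, the heads are A3, B3, C4: the pattern moves up a 2nd.
Continuing the starts: D4 → E4.
So cell 5 is E4 C4 G3 C3 D3 E3.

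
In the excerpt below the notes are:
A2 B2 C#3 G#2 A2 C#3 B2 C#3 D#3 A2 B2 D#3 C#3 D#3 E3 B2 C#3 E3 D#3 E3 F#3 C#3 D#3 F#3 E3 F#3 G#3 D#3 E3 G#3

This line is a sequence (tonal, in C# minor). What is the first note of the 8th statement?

Taking 6-note groups, the heads are A2, B2, C#3, D#3, E3: the pattern moves up a 2nd.
Extending the heads up a 2nd: F#3 → G#3 → A3.

A3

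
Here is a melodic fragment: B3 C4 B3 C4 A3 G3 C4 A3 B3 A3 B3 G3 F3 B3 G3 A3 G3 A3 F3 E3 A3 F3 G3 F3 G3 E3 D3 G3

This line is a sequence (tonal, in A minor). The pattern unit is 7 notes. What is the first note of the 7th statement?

C3

The 7-note cells begin on B3, A3, G3, F3 — each down a 2nd from the last.
Continuing: E3 → D3 → C3. Statement 7 starts on C3.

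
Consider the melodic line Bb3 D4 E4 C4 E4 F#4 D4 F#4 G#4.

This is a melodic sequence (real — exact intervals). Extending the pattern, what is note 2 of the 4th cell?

Grouping in 3s, the 2nd note of each cell is D4, E4, F#4.
Each moves up a 2nd; the next is G#4.

G#4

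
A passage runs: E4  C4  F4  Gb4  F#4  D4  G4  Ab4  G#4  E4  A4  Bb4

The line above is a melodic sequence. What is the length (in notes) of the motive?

There are 12 notes; a 4-note unit gives 3 cells:
E4 C4 F4 Gb4 | F#4 D4 G4 Ab4 | G#4 E4 A4 Bb4
That's a consistent up a 2nd shift per cell, and no other grouping gives one.

4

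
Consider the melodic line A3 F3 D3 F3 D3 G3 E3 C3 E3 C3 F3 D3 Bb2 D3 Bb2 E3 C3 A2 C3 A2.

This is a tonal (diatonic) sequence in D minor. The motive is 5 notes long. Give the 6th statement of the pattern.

Taking 5-note groups, the heads are A3, G3, F3, E3: the pattern moves down a 2nd.
Continuing the starts: D3 → C3.
From C3 the diatonic shape gives C3 A2 F2 A2 F2.

C3 A2 F2 A2 F2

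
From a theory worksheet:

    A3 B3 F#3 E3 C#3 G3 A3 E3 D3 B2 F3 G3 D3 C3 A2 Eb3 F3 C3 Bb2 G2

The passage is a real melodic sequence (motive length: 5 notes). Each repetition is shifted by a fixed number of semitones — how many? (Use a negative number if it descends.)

-2

Unit = 5 notes; the statements start on A3, G3, F3, Eb3, moving down a 2nd each time.
Counting half-steps from A3 to G3: -2.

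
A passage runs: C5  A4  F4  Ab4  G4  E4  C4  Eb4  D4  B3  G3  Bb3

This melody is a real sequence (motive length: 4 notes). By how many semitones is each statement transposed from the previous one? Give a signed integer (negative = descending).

-5

Taking 4-note groups, the heads are C5, G4, D4: the pattern moves down a 4th.
C5→G4 is 67 − 72 = -5 semitones.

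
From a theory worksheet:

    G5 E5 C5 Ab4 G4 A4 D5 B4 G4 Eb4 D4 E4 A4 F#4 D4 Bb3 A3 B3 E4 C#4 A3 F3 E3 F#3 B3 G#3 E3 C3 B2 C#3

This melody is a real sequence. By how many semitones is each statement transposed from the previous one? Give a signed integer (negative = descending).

-5

The 6-note cells begin on G5, D5, A4, E4, B3 — each down a 4th from the last.
Counting half-steps from G5 to D5: -5.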